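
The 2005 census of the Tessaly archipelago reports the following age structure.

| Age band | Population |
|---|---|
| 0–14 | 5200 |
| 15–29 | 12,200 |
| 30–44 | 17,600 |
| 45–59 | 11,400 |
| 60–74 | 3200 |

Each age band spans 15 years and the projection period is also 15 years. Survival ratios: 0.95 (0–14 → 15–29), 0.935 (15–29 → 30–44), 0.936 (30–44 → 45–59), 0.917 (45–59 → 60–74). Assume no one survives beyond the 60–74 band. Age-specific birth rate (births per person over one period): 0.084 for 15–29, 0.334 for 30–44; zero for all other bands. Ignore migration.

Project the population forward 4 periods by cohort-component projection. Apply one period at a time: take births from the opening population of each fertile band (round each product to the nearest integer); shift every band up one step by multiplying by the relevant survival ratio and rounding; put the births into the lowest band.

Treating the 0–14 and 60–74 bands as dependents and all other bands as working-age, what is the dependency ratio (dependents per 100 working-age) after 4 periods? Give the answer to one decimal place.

55.3

(Bands numbered youngest = 1 to oldest = 5.)
[period 1]
Births: 12200 × 0.084 = 1025 ; 17600 × 0.334 = 5878 → 6903
Band 2: 5200 × 0.95 = 4940
Band 3: 12200 × 0.935 = 11407
Band 4: 17600 × 0.936 = 16474
Band 5: 11400 × 0.917 = 10454
→ [6903, 4940, 11407, 16474, 10454]
[period 2]
Births: 4940 × 0.084 = 415 ; 11407 × 0.334 = 3810 → 4225
Band 2: 6903 × 0.95 = 6558
Band 3: 4940 × 0.935 = 4619
Band 4: 11407 × 0.936 = 10677
Band 5: 16474 × 0.917 = 15107
→ [4225, 6558, 4619, 10677, 15107]
[period 3]
Births: 6558 × 0.084 = 551 ; 4619 × 0.334 = 1543 → 2094
Band 2: 4225 × 0.95 = 4014
Band 3: 6558 × 0.935 = 6132
Band 4: 4619 × 0.936 = 4323
Band 5: 10677 × 0.917 = 9791
→ [2094, 4014, 6132, 4323, 9791]
[period 4]
Births: 4014 × 0.084 = 337 ; 6132 × 0.334 = 2048 → 2385
Band 2: 2094 × 0.95 = 1989
Band 3: 4014 × 0.935 = 3753
Band 4: 6132 × 0.936 = 5740
Band 5: 4323 × 0.917 = 3964
→ [2385, 1989, 3753, 5740, 3964]
Dependents (band 0–14 + band 60–74) = 2385 + 3964 = 6349; working-age = 11482; ratio = 6349/11482 × 100 = 55.3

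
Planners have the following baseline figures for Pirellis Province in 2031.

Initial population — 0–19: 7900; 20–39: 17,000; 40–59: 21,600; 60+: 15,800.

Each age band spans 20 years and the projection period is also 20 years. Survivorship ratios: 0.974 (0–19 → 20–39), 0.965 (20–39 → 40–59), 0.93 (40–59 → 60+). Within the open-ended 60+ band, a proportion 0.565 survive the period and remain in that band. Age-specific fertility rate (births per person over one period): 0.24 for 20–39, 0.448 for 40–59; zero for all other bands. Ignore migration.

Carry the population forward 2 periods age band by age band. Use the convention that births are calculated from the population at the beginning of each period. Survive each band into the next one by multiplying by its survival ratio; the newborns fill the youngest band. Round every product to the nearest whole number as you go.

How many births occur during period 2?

9196

Period 1:
Births: 17000 * 0.24 = 4080 ; 21600 * 0.448 = 9677 → total 13757
20–39: 7900 * 0.974 = 7695
40–59: 17000 * 0.965 = 16405
60+: 21600 * 0.93 + 15800 * 0.565 = 20088 + 8927 = 29015
→ [13757, 7695, 16405, 29015]
Period 2:
Births: 7695 * 0.24 = 1847 ; 16405 * 0.448 = 7349 → total 9196
20–39: 13757 * 0.974 = 13399
40–59: 7695 * 0.965 = 7426
60+: 16405 * 0.93 + 29015 * 0.565 = 15257 + 16393 = 31650
→ [9196, 13399, 7426, 31650]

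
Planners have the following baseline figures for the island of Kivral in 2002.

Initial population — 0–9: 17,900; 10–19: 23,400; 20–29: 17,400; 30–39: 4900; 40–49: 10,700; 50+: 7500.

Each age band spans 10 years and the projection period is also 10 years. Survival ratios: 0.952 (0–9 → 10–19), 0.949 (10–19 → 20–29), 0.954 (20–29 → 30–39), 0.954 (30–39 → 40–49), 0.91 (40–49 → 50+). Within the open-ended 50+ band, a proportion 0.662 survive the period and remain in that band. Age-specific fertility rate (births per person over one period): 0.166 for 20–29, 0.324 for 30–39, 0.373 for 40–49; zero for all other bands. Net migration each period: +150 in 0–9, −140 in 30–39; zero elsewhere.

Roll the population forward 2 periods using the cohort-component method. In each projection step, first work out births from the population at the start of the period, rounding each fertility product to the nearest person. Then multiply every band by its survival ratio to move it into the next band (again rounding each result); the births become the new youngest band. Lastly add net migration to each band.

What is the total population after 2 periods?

After projecting period 1:
Births: 17400 × 0.166 = 2888 ; 4900 × 0.324 = 1588 ; 10700 × 0.373 = 3991 ⇒ total 8467
10–19: 17900 × 0.952 = 17041
20–29: 23400 × 0.949 = 22207
30–39: 17400 × 0.954 = 16600
40–49: 4900 × 0.954 = 4675
50+: 10700 × 0.91 + 7500 × 0.662 = 9737 + 4965 = 14702
Net migration: 0–9 + 150 → 8617; 30–39 − 140 → 16460
→ [8617, 17041, 22207, 16460, 4675, 14702]
After projecting period 2:
Births: 22207 × 0.166 = 3686 ; 16460 × 0.324 = 5333 ; 4675 × 0.373 = 1744 ⇒ total 10763
10–19: 8617 × 0.952 = 8203
20–29: 17041 × 0.949 = 16172
30–39: 22207 × 0.954 = 21185
40–49: 16460 × 0.954 = 15703
50+: 4675 × 0.91 + 14702 × 0.662 = 4254 + 9733 = 13987
Net migration: 0–9 + 150 → 10913; 30–39 − 140 → 21045
→ [10913, 8203, 16172, 21045, 15703, 13987]
Total after period 2: 10913 + 8203 + 16172 + 21045 + 15703 + 13987 = 86023

86023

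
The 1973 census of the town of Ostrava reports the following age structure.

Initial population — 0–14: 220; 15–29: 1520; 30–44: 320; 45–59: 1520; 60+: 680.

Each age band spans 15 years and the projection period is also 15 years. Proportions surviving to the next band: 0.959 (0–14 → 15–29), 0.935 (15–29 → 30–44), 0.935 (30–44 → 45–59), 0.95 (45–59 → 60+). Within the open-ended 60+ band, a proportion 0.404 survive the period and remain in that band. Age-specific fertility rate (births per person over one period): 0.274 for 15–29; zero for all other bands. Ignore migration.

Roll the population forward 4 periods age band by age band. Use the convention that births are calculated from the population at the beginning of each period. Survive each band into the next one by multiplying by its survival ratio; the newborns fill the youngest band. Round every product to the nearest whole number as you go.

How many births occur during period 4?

Period 1.
Births: 1520 × 0.274 = 416
15–29: 220 × 0.959 = 211
30–44: 1520 × 0.935 = 1421
45–59: 320 × 0.935 = 299
60+: 1520 × 0.95 + 680 × 0.404 = 1444 + 275 = 1719
→ [416, 211, 1421, 299, 1719]
Period 2.
Births: 211 × 0.274 = 58
15–29: 416 × 0.959 = 399
30–44: 211 × 0.935 = 197
45–59: 1421 × 0.935 = 1329
60+: 299 × 0.95 + 1719 × 0.404 = 284 + 694 = 978
→ [58, 399, 197, 1329, 978]
Period 3.
Births: 399 × 0.274 = 109
15–29: 58 × 0.959 = 56
30–44: 399 × 0.935 = 373
45–59: 197 × 0.935 = 184
60+: 1329 × 0.95 + 978 × 0.404 = 1263 + 395 = 1658
→ [109, 56, 373, 184, 1658]
Period 4.
Births: 56 × 0.274 = 15
15–29: 109 × 0.959 = 105
30–44: 56 × 0.935 = 52
45–59: 373 × 0.935 = 349
60+: 184 × 0.95 + 1658 × 0.404 = 175 + 670 = 845
→ [15, 105, 52, 349, 845]

15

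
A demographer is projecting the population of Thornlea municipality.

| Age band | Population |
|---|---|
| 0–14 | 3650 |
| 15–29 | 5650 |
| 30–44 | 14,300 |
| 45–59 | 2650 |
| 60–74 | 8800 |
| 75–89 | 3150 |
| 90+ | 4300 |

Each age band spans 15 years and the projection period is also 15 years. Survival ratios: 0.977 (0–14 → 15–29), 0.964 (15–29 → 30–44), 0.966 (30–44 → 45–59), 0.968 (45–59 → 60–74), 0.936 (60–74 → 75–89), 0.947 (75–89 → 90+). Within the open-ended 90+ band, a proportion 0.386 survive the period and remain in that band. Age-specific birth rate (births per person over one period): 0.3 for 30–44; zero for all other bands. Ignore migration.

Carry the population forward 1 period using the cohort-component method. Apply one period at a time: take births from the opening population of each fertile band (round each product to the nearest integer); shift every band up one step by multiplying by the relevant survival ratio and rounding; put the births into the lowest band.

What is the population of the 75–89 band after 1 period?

Period 1.
Births: 14300 × 0.3 = 4290
15–29: 3650 × 0.977 = 3566
30–44: 5650 × 0.964 = 5447
45–59: 14300 × 0.966 = 13814
60–74: 2650 × 0.968 = 2565
75–89: 8800 × 0.936 = 8237
90+: 3150 × 0.947 + 4300 × 0.386 = 2983 + 1660 = 4643
End of period: [4290, 3566, 5447, 13814, 2565, 8237, 4643]

8237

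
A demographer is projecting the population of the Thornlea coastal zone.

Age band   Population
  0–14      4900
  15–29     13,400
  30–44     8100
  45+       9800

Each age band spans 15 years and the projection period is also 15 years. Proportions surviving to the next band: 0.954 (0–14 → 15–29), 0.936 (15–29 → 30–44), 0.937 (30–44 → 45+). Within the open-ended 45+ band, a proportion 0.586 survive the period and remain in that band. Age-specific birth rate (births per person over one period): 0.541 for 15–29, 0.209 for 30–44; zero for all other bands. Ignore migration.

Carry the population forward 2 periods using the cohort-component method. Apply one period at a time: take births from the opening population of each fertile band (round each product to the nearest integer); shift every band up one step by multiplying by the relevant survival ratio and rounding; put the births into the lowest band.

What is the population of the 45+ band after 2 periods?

19565

Call the groups 1 to 4, youngest first.
[period 1]
Births: 13400 * 0.541 = 7249 ; 8100 * 0.209 = 1693 — total 8942
Group 2: 4900 * 0.954 = 4675
Group 3: 13400 * 0.936 = 12542
Group 4: 8100 * 0.937 + 9800 * 0.586 = 7590 + 5743 = 13333
Population now: 0–14=8942, 15–29=4675, 30–44=12542, 45+=13333
[period 2]
Births: 4675 * 0.541 = 2529 ; 12542 * 0.209 = 2621 — total 5150
Group 2: 8942 * 0.954 = 8531
Group 3: 4675 * 0.936 = 4376
Group 4: 12542 * 0.937 + 13333 * 0.586 = 11752 + 7813 = 19565
Population now: 0–14=5150, 15–29=8531, 30–44=4376, 45+=19565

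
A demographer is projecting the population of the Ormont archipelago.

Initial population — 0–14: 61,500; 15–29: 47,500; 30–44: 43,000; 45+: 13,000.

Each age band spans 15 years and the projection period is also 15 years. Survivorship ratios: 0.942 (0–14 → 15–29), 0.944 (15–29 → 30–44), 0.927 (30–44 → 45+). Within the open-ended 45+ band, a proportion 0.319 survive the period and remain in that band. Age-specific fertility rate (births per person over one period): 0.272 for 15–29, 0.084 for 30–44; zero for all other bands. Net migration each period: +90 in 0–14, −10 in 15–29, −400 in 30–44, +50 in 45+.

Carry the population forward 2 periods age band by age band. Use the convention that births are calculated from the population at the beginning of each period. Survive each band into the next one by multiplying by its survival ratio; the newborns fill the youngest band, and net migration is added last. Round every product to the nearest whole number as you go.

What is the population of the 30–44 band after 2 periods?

54279

Period 1.
Births: 47500 × 0.272 = 12920  |  43000 × 0.084 = 3612 → 16532
15–29: 61500 × 0.942 = 57933
30–44: 47500 × 0.944 = 44840
45+: 43000 × 0.927 + 13000 × 0.319 = 39861 + 4147 = 44008
Net migration: 0–14 + 90 → 16622; 15–29 − 10 → 57923; 30–44 − 400 → 44440; 45+ + 50 → 44058
→ [16622, 57923, 44440, 44058]
Period 2.
Births: 57923 × 0.272 = 15755  |  44440 × 0.084 = 3733 → 19488
15–29: 16622 × 0.942 = 15658
30–44: 57923 × 0.944 = 54679
45+: 44440 × 0.927 + 44058 × 0.319 = 41196 + 14055 = 55251
Net migration: 0–14 + 90 → 19578; 15–29 − 10 → 15648; 30–44 − 400 → 54279; 45+ + 50 → 55301
→ [19578, 15648, 54279, 55301]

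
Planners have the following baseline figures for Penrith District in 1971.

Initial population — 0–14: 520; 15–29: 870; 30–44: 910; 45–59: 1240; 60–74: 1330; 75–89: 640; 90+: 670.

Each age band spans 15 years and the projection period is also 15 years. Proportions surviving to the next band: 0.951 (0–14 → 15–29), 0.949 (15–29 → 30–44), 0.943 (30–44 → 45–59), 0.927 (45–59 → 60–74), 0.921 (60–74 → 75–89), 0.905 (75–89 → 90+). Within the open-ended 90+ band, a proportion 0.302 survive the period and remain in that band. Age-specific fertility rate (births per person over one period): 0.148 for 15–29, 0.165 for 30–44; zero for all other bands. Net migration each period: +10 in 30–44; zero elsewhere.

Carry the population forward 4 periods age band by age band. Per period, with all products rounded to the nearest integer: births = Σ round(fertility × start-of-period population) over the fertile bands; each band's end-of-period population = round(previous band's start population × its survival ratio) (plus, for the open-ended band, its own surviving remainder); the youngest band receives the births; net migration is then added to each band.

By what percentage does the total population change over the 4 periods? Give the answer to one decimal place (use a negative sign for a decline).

-54.7

Let band 1 be 0–14 through band 7 = 90+.
[period 1]
Births: 870 × 0.148 = 129  |  910 × 0.165 = 150 — total 279
Band 2: 520 × 0.951 = 495
Band 3: 870 × 0.949 = 826
Band 4: 910 × 0.943 = 858
Band 5: 1240 × 0.927 = 1149
Band 6: 1330 × 0.921 = 1225
Band 7: 640 × 0.905 + 670 × 0.302 = 579 + 202 = 781
Net migration: Band 3 + 10 → 836
End of period: [279, 495, 836, 858, 1149, 1225, 781]
[period 2]
Births: 495 × 0.148 = 73  |  836 × 0.165 = 138 — total 211
Band 2: 279 × 0.951 = 265
Band 3: 495 × 0.949 = 470
Band 4: 836 × 0.943 = 788
Band 5: 858 × 0.927 = 795
Band 6: 1149 × 0.921 = 1058
Band 7: 1225 × 0.905 + 781 × 0.302 = 1109 + 236 = 1345
Net migration: Band 3 + 10 → 480
End of period: [211, 265, 480, 788, 795, 1058, 1345]
[period 3]
Births: 265 × 0.148 = 39  |  480 × 0.165 = 79 — total 118
Band 2: 211 × 0.951 = 201
Band 3: 265 × 0.949 = 251
Band 4: 480 × 0.943 = 453
Band 5: 788 × 0.927 = 730
Band 6: 795 × 0.921 = 732
Band 7: 1058 × 0.905 + 1345 × 0.302 = 957 + 406 = 1363
Net migration: Band 3 + 10 → 261
End of period: [118, 201, 261, 453, 730, 732, 1363]
[period 4]
Births: 201 × 0.148 = 30  |  261 × 0.165 = 43 — total 73
Band 2: 118 × 0.951 = 112
Band 3: 201 × 0.949 = 191
Band 4: 261 × 0.943 = 246
Band 5: 453 × 0.927 = 420
Band 6: 730 × 0.921 = 672
Band 7: 732 × 0.905 + 1363 × 0.302 = 662 + 412 = 1074
Net migration: Band 3 + 10 → 201
End of period: [73, 112, 201, 246, 420, 672, 1074]
Total: 6180 → 2798; change = -3382; percentage change = -54.7%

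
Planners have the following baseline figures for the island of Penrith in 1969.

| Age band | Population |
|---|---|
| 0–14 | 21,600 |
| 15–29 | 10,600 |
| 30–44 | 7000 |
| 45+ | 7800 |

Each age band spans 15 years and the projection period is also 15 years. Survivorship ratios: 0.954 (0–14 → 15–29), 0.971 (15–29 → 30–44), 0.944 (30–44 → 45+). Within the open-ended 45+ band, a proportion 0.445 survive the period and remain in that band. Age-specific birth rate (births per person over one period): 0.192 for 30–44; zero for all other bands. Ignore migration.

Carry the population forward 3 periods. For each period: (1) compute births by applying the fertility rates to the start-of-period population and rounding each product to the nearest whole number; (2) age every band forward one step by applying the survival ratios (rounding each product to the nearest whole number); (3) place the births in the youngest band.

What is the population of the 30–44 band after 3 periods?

After projecting period 1:
Births: 7000 × 0.192 = 1344
15–29: 21600 × 0.954 = 20606
30–44: 10600 × 0.971 = 10293
45+: 7000 × 0.944 + 7800 × 0.445 = 6608 + 3471 = 10079
End of period: [1344, 20606, 10293, 10079]
After projecting period 2:
Births: 10293 × 0.192 = 1976
15–29: 1344 × 0.954 = 1282
30–44: 20606 × 0.971 = 20008
45+: 10293 × 0.944 + 10079 × 0.445 = 9717 + 4485 = 14202
End of period: [1976, 1282, 20008, 14202]
After projecting period 3:
Births: 20008 × 0.192 = 3842
15–29: 1976 × 0.954 = 1885
30–44: 1282 × 0.971 = 1245
45+: 20008 × 0.944 + 14202 × 0.445 = 18888 + 6320 = 25208
End of period: [3842, 1885, 1245, 25208]

1245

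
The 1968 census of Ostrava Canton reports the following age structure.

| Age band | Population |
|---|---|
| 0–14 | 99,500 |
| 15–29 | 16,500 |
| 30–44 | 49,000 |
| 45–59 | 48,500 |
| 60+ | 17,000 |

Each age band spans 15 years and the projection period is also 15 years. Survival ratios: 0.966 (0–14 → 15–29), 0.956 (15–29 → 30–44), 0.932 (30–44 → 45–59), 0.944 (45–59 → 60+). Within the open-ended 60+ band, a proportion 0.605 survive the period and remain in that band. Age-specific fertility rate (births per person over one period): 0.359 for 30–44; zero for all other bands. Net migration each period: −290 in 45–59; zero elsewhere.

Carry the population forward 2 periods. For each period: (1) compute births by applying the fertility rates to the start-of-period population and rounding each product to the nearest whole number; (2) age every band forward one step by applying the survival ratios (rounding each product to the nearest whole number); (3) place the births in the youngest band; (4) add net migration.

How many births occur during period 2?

5663

Call the bands 1 to 5, youngest first.
Period 1.
Births: 49000 × 0.359 = 17591
Band 2: 99500 × 0.966 = 96117
Band 3: 16500 × 0.956 = 15774
Band 4: 49000 × 0.932 = 45668
Band 5: 48500 × 0.944 + 17000 × 0.605 = 45784 + 10285 = 56069
Net migration: Band 4 − 290 → 45378
End of period: [17591, 96117, 15774, 45378, 56069]
Period 2.
Births: 15774 × 0.359 = 5663
Band 2: 17591 × 0.966 = 16993
Band 3: 96117 × 0.956 = 91888
Band 4: 15774 × 0.932 = 14701
Band 5: 45378 × 0.944 + 56069 × 0.605 = 42837 + 33922 = 76759
Net migration: Band 4 − 290 → 14411
End of period: [5663, 16993, 91888, 14411, 76759]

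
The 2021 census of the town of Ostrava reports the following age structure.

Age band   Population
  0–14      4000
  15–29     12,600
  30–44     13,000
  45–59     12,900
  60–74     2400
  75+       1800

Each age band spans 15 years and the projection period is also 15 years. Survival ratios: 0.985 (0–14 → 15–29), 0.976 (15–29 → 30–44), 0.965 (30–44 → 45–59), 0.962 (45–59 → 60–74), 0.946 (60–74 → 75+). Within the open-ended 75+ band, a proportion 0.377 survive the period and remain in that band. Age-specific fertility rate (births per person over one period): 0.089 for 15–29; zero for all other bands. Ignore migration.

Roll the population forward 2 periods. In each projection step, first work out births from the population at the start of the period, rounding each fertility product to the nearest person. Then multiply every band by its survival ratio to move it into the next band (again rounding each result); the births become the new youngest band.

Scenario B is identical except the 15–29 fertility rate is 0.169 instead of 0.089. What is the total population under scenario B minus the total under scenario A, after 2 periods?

1308

Period 1.
Births: 12600 × 0.089 = 1121
15–29: 4000 × 0.985 = 3940
30–44: 12600 × 0.976 = 12298
45–59: 13000 × 0.965 = 12545
60–74: 12900 × 0.962 = 12410
75+: 2400 × 0.946 + 1800 × 0.377 = 2270 + 679 = 2949
Giving 1121 / 3940 / 12298 / 12545 / 12410 / 2949.
Period 2.
Births: 3940 × 0.089 = 351
15–29: 1121 × 0.985 = 1104
30–44: 3940 × 0.976 = 3845
45–59: 12298 × 0.965 = 11868
60–74: 12545 × 0.962 = 12068
75+: 12410 × 0.946 + 2949 × 0.377 = 11740 + 1112 = 12852
Giving 351 / 1104 / 3845 / 11868 / 12068 / 12852.
Scenario A total after 2 periods: 42088
Scenario B projection —
Period 1.
Births: 12600 × 0.169 = 2129
15–29: 4000 × 0.985 = 3940
30–44: 12600 × 0.976 = 12298
45–59: 13000 × 0.965 = 12545
60–74: 12900 × 0.962 = 12410
75+: 2400 × 0.946 + 1800 × 0.377 = 2270 + 679 = 2949
Giving 2129 / 3940 / 12298 / 12545 / 12410 / 2949.
Period 2.
Births: 3940 × 0.169 = 666
15–29: 2129 × 0.985 = 2097
30–44: 3940 × 0.976 = 3845
45–59: 12298 × 0.965 = 11868
60–74: 12545 × 0.962 = 12068
75+: 12410 × 0.946 + 2949 × 0.377 = 11740 + 1112 = 12852
Giving 666 / 2097 / 3845 / 11868 / 12068 / 12852.
Scenario B total after 2 periods: 43396
Difference B − A = 43396 − 42088 = 1308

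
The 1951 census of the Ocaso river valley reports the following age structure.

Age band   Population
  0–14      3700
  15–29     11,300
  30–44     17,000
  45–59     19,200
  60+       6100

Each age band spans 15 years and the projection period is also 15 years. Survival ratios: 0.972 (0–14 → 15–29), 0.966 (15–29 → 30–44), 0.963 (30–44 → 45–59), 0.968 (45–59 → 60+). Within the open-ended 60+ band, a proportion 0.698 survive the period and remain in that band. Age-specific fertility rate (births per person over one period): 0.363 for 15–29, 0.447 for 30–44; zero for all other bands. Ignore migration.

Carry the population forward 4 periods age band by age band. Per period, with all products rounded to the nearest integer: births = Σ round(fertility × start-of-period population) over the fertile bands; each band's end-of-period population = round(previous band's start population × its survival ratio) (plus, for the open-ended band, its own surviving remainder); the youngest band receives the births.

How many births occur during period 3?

Period 1.
Births: 11300 × 0.363 = 4102 ; 17000 × 0.447 = 7599 ⇒ total 11701
15–29: 3700 × 0.972 = 3596
30–44: 11300 × 0.966 = 10916
45–59: 17000 × 0.963 = 16371
60+: 19200 × 0.968 + 6100 × 0.698 = 18586 + 4258 = 22844
Giving 11701 / 3596 / 10916 / 16371 / 22844.
Period 2.
Births: 3596 × 0.363 = 1305 ; 10916 × 0.447 = 4879 ⇒ total 6184
15–29: 11701 × 0.972 = 11373
30–44: 3596 × 0.966 = 3474
45–59: 10916 × 0.963 = 10512
60+: 16371 × 0.968 + 22844 × 0.698 = 15847 + 15945 = 31792
Giving 6184 / 11373 / 3474 / 10512 / 31792.
Period 3.
Births: 11373 × 0.363 = 4128 ; 3474 × 0.447 = 1553 ⇒ total 5681
15–29: 6184 × 0.972 = 6011
30–44: 11373 × 0.966 = 10986
45–59: 3474 × 0.963 = 3345
60+: 10512 × 0.968 + 31792 × 0.698 = 10176 + 22191 = 32367
Giving 5681 / 6011 / 10986 / 3345 / 32367.

5681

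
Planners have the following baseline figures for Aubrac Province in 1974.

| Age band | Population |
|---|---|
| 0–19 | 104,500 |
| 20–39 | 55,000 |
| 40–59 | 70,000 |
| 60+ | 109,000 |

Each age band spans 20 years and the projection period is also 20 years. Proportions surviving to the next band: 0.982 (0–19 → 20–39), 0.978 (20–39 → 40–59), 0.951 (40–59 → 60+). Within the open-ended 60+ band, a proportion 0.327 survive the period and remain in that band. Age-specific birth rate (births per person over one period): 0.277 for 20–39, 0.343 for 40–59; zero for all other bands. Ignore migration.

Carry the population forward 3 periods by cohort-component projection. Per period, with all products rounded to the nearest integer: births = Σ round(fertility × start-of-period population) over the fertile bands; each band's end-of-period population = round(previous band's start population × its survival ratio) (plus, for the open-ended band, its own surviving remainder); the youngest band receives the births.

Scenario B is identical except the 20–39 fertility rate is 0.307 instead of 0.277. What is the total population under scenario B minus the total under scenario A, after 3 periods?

6263

Numbering the bands 1..4 from youngest to oldest:
After projecting period 1:
Births: 55000 * 0.277 = 15235, 70000 * 0.343 = 24010 → 39245
Band 2: 104500 * 0.982 = 102619
Band 3: 55000 * 0.978 = 53790
Band 4: 70000 * 0.951 + 109000 * 0.327 = 66570 + 35643 = 102213
Giving 39245 / 102619 / 53790 / 102213.
After projecting period 2:
Births: 102619 * 0.277 = 28425, 53790 * 0.343 = 18450 → 46875
Band 2: 39245 * 0.982 = 38539
Band 3: 102619 * 0.978 = 100361
Band 4: 53790 * 0.951 + 102213 * 0.327 = 51154 + 33424 = 84578
Giving 46875 / 38539 / 100361 / 84578.
After projecting period 3:
Births: 38539 * 0.277 = 10675, 100361 * 0.343 = 34424 → 45099
Band 2: 46875 * 0.982 = 46031
Band 3: 38539 * 0.978 = 37691
Band 4: 100361 * 0.951 + 84578 * 0.327 = 95443 + 27657 = 123100
Giving 45099 / 46031 / 37691 / 123100.
Scenario A total after 3 periods: 251921
Scenario B projection —
After projecting period 1:
Births: 55000 * 0.307 = 16885, 70000 * 0.343 = 24010 → 40895
Band 2: 104500 * 0.982 = 102619
Band 3: 55000 * 0.978 = 53790
Band 4: 70000 * 0.951 + 109000 * 0.327 = 66570 + 35643 = 102213
Giving 40895 / 102619 / 53790 / 102213.
After projecting period 2:
Births: 102619 * 0.307 = 31504, 53790 * 0.343 = 18450 → 49954
Band 2: 40895 * 0.982 = 40159
Band 3: 102619 * 0.978 = 100361
Band 4: 53790 * 0.951 + 102213 * 0.327 = 51154 + 33424 = 84578
Giving 49954 / 40159 / 100361 / 84578.
After projecting period 3:
Births: 40159 * 0.307 = 12329, 100361 * 0.343 = 34424 → 46753
Band 2: 49954 * 0.982 = 49055
Band 3: 40159 * 0.978 = 39276
Band 4: 100361 * 0.951 + 84578 * 0.327 = 95443 + 27657 = 123100
Giving 46753 / 49055 / 39276 / 123100.
Scenario B total after 3 periods: 258184
Difference B − A = 258184 − 251921 = 6263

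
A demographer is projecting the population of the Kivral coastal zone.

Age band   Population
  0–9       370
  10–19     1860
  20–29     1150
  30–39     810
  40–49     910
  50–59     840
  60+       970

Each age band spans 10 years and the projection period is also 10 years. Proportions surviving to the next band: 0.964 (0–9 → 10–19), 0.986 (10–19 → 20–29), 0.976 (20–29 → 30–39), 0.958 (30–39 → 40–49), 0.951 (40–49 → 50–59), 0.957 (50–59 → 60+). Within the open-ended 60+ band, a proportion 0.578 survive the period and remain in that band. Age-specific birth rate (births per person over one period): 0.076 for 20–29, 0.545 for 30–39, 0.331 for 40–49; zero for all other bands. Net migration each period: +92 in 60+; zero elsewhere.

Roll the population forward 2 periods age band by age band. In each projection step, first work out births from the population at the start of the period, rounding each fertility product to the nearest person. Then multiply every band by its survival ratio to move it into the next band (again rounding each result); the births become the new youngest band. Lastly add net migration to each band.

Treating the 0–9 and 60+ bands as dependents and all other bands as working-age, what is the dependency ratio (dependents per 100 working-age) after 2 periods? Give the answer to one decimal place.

After projecting period 1:
Births: 1150 × 0.076 = 87  |  810 × 0.545 = 441  |  910 × 0.331 = 301 → 829
10–19: 370 × 0.964 = 357
20–29: 1860 × 0.986 = 1834
30–39: 1150 × 0.976 = 1122
40–49: 810 × 0.958 = 776
50–59: 910 × 0.951 = 865
60+: 840 × 0.957 + 970 × 0.578 = 804 + 561 = 1365
Net migration: 60+ + 92 → 1457
Population now: 0–9=829, 10–19=357, 20–29=1834, 30–39=1122, 40–49=776, 50–59=865, 60+=1457
After projecting period 2:
Births: 1834 × 0.076 = 139  |  1122 × 0.545 = 611  |  776 × 0.331 = 257 → 1007
10–19: 829 × 0.964 = 799
20–29: 357 × 0.986 = 352
30–39: 1834 × 0.976 = 1790
40–49: 1122 × 0.958 = 1075
50–59: 776 × 0.951 = 738
60+: 865 × 0.957 + 1457 × 0.578 = 828 + 842 = 1670
Net migration: 60+ + 92 → 1762
Population now: 0–9=1007, 10–19=799, 20–29=352, 30–39=1790, 40–49=1075, 50–59=738, 60+=1762
Dependents (band 0–9 + band 60+) = 1007 + 1762 = 2769; working-age = 4754; ratio = 2769/4754 × 100 = 58.2

58.2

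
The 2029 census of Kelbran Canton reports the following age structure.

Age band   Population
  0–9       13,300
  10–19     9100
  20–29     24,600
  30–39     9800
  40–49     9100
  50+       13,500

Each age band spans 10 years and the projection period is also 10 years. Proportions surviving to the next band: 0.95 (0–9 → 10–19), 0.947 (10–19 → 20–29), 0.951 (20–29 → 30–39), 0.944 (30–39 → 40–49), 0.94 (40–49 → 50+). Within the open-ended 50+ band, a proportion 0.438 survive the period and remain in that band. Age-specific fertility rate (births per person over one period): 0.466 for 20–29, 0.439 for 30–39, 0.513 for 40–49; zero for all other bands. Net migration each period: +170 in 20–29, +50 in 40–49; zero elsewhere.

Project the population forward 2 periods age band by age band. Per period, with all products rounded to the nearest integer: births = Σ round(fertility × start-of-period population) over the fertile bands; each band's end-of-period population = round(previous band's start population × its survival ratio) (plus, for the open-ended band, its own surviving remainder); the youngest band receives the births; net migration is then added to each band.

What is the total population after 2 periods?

[period 1]
Births: 24600 × 0.466 = 11464  |  9800 × 0.439 = 4302  |  9100 × 0.513 = 4668 → 20434
10–19: 13300 × 0.95 = 12635
20–29: 9100 × 0.947 = 8618
30–39: 24600 × 0.951 = 23395
40–49: 9800 × 0.944 = 9251
50+: 9100 × 0.94 + 13500 × 0.438 = 8554 + 5913 = 14467
Net migration: 20–29 + 170 → 8788; 40–49 + 50 → 9301
End of period: [20434, 12635, 8788, 23395, 9301, 14467]
[period 2]
Births: 8788 × 0.466 = 4095  |  23395 × 0.439 = 10270  |  9301 × 0.513 = 4771 → 19136
10–19: 20434 × 0.95 = 19412
20–29: 12635 × 0.947 = 11965
30–39: 8788 × 0.951 = 8357
40–49: 23395 × 0.944 = 22085
50+: 9301 × 0.94 + 14467 × 0.438 = 8743 + 6337 = 15080
Net migration: 20–29 + 170 → 12135; 40–49 + 50 → 22135
End of period: [19136, 19412, 12135, 8357, 22135, 15080]
Total after period 2: 19136 + 19412 + 12135 + 8357 + 22135 + 15080 = 96255

96255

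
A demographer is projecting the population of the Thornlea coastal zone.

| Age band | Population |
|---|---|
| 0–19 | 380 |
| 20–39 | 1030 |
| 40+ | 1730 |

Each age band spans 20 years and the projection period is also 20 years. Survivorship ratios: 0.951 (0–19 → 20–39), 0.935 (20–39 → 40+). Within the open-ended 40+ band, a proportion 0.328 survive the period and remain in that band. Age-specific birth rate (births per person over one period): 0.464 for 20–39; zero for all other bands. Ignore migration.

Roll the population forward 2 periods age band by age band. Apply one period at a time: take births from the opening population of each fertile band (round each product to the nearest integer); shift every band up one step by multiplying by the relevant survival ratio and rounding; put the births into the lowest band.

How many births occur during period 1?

478

Period 1.
Births: 1030 × 0.464 = 478
20–39: 380 × 0.951 = 361
40+: 1030 × 0.935 + 1730 × 0.328 = 963 + 567 = 1530
End of period: [478, 361, 1530]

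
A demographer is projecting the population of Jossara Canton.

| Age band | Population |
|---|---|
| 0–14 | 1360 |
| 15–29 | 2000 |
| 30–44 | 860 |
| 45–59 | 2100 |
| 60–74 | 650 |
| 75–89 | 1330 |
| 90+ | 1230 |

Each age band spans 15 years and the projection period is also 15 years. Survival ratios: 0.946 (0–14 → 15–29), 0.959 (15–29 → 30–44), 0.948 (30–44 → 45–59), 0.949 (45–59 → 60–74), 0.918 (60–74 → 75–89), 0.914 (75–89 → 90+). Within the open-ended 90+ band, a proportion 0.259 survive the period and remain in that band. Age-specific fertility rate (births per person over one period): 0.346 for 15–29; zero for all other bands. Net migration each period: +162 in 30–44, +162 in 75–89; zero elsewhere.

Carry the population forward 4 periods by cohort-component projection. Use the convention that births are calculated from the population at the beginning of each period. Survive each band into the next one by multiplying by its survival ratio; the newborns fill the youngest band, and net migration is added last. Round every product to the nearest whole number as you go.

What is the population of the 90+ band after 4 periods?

Let group 1 be 0–14 through group 7 = 90+.
Period 1:
Births: 2000 × 0.346 = 692
Group 2: 1360 × 0.946 = 1287
Group 3: 2000 × 0.959 = 1918
Group 4: 860 × 0.948 = 815
Group 5: 2100 × 0.949 = 1993
Group 6: 650 × 0.918 = 597
Group 7: 1330 × 0.914 + 1230 × 0.259 = 1216 + 319 = 1535
Net migration: Group 3 + 162 → 2080; Group 6 + 162 → 759
→ [692, 1287, 2080, 815, 1993, 759, 1535]
Period 2:
Births: 1287 × 0.346 = 445
Group 2: 692 × 0.946 = 655
Group 3: 1287 × 0.959 = 1234
Group 4: 2080 × 0.948 = 1972
Group 5: 815 × 0.949 = 773
Group 6: 1993 × 0.918 = 1830
Group 7: 759 × 0.914 + 1535 × 0.259 = 694 + 398 = 1092
Net migration: Group 3 + 162 → 1396; Group 6 + 162 → 1992
→ [445, 655, 1396, 1972, 773, 1992, 1092]
Period 3:
Births: 655 × 0.346 = 227
Group 2: 445 × 0.946 = 421
Group 3: 655 × 0.959 = 628
Group 4: 1396 × 0.948 = 1323
Group 5: 1972 × 0.949 = 1871
Group 6: 773 × 0.918 = 710
Group 7: 1992 × 0.914 + 1092 × 0.259 = 1821 + 283 = 2104
Net migration: Group 3 + 162 → 790; Group 6 + 162 → 872
→ [227, 421, 790, 1323, 1871, 872, 2104]
Period 4:
Births: 421 × 0.346 = 146
Group 2: 227 × 0.946 = 215
Group 3: 421 × 0.959 = 404
Group 4: 790 × 0.948 = 749
Group 5: 1323 × 0.949 = 1256
Group 6: 1871 × 0.918 = 1718
Group 7: 872 × 0.914 + 2104 × 0.259 = 797 + 545 = 1342
Net migration: Group 3 + 162 → 566; Group 6 + 162 → 1880
→ [146, 215, 566, 749, 1256, 1880, 1342]

1342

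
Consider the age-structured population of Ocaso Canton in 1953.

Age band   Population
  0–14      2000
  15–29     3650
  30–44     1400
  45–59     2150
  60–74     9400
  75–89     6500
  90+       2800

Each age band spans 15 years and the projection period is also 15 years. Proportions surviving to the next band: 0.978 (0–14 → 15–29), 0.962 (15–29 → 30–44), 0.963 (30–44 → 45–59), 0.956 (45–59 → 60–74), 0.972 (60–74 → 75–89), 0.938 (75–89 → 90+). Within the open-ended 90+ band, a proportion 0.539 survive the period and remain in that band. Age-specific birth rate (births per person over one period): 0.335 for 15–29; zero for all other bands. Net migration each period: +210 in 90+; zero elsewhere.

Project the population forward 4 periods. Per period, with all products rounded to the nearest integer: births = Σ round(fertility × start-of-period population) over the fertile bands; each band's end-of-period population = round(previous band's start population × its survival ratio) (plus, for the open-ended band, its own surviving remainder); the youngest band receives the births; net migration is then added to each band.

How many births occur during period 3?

Numbering the groups 1..7 from youngest to oldest:
[period 1]
Births: 3650 * 0.335 = 1223
Group 2: 2000 * 0.978 = 1956
Group 3: 3650 * 0.962 = 3511
Group 4: 1400 * 0.963 = 1348
Group 5: 2150 * 0.956 = 2055
Group 6: 9400 * 0.972 = 9137
Group 7: 6500 * 0.938 + 2800 * 0.539 = 6097 + 1509 = 7606
Net migration: Group 7 + 210 → 7816
→ [1223, 1956, 3511, 1348, 2055, 9137, 7816]
[period 2]
Births: 1956 * 0.335 = 655
Group 2: 1223 * 0.978 = 1196
Group 3: 1956 * 0.962 = 1882
Group 4: 3511 * 0.963 = 3381
Group 5: 1348 * 0.956 = 1289
Group 6: 2055 * 0.972 = 1997
Group 7: 9137 * 0.938 + 7816 * 0.539 = 8571 + 4213 = 12784
Net migration: Group 7 + 210 → 12994
→ [655, 1196, 1882, 3381, 1289, 1997, 12994]
[period 3]
Births: 1196 * 0.335 = 401
Group 2: 655 * 0.978 = 641
Group 3: 1196 * 0.962 = 1151
Group 4: 1882 * 0.963 = 1812
Group 5: 3381 * 0.956 = 3232
Group 6: 1289 * 0.972 = 1253
Group 7: 1997 * 0.938 + 12994 * 0.539 = 1873 + 7004 = 8877
Net migration: Group 7 + 210 → 9087
→ [401, 641, 1151, 1812, 3232, 1253, 9087]

401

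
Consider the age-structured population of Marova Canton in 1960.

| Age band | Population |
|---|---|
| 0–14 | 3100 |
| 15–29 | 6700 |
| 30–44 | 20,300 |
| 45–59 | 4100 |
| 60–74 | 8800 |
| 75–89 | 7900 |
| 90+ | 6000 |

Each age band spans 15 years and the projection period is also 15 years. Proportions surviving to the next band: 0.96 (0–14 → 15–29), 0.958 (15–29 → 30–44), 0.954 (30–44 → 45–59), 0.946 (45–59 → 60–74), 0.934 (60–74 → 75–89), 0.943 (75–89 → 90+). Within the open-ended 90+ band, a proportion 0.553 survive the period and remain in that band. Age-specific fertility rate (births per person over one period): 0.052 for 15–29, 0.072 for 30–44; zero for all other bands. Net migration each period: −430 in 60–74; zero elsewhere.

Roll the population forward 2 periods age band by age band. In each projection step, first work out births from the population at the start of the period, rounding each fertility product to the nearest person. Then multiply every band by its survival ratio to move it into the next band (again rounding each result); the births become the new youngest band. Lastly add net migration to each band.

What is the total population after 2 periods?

46147

— Period 1 —
Births: 6700 × 0.052 = 348  |  20300 × 0.072 = 1462 — total 1810
15–29: 3100 × 0.96 = 2976
30–44: 6700 × 0.958 = 6419
45–59: 20300 × 0.954 = 19366
60–74: 4100 × 0.946 = 3879
75–89: 8800 × 0.934 = 8219
90+: 7900 × 0.943 + 6000 × 0.553 = 7450 + 3318 = 10768
Net migration: 60–74 − 430 → 3449
Population now: 0–14=1810, 15–29=2976, 30–44=6419, 45–59=19366, 60–74=3449, 75–89=8219, 90+=10768
— Period 2 —
Births: 2976 × 0.052 = 155  |  6419 × 0.072 = 462 — total 617
15–29: 1810 × 0.96 = 1738
30–44: 2976 × 0.958 = 2851
45–59: 6419 × 0.954 = 6124
60–74: 19366 × 0.946 = 18320
75–89: 3449 × 0.934 = 3221
90+: 8219 × 0.943 + 10768 × 0.553 = 7751 + 5955 = 13706
Net migration: 60–74 − 430 → 17890
Population now: 0–14=617, 15–29=1738, 30–44=2851, 45–59=6124, 60–74=17890, 75–89=3221, 90+=13706
Total after period 2: 617 + 1738 + 2851 + 6124 + 17890 + 3221 + 13706 = 46147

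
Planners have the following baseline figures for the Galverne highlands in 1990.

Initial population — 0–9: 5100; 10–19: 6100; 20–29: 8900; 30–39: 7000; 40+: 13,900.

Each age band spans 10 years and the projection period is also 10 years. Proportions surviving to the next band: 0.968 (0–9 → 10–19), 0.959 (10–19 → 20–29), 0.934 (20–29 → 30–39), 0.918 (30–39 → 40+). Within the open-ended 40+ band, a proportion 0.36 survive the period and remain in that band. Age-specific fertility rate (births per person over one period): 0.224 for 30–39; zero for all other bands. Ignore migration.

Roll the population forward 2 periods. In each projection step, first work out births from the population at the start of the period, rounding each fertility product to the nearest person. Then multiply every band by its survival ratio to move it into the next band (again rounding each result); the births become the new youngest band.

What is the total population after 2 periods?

Numbering the bands 1..5 from youngest to oldest:
After projecting period 1:
Births: 7000 * 0.224 = 1568
Band 2: 5100 * 0.968 = 4937
Band 3: 6100 * 0.959 = 5850
Band 4: 8900 * 0.934 = 8313
Band 5: 7000 * 0.918 + 13900 * 0.36 = 6426 + 5004 = 11430
Population now: 0–9=1568, 10–19=4937, 20–29=5850, 30–39=8313, 40+=11430
After projecting period 2:
Births: 8313 * 0.224 = 1862
Band 2: 1568 * 0.968 = 1518
Band 3: 4937 * 0.959 = 4735
Band 4: 5850 * 0.934 = 5464
Band 5: 8313 * 0.918 + 11430 * 0.36 = 7631 + 4115 = 11746
Population now: 0–9=1862, 10–19=1518, 20–29=4735, 30–39=5464, 40+=11746
Total after period 2: 1862 + 1518 + 4735 + 5464 + 11746 = 25325

25325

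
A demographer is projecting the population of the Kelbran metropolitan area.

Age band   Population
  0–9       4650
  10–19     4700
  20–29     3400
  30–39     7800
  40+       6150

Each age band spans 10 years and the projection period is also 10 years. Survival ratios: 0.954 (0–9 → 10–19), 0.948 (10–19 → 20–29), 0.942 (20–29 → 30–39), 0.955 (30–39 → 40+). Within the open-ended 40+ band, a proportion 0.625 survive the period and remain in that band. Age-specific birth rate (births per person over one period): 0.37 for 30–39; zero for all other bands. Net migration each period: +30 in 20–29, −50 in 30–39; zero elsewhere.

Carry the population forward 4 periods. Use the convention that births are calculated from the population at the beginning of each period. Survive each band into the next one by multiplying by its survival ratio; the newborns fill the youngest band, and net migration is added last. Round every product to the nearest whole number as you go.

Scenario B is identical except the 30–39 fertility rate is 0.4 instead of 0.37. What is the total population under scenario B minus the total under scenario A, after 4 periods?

522

(Bands numbered youngest = 1 to oldest = 5.)
— Period 1 —
Births: 7800 × 0.37 = 2886
Band 2: 4650 × 0.954 = 4436
Band 3: 4700 × 0.948 = 4456
Band 4: 3400 × 0.942 = 3203
Band 5: 7800 × 0.955 + 6150 × 0.625 = 7449 + 3844 = 11293
Net migration: Band 3 + 30 → 4486; Band 4 − 50 → 3153
→ [2886, 4436, 4486, 3153, 11293]
— Period 2 —
Births: 3153 × 0.37 = 1167
Band 2: 2886 × 0.954 = 2753
Band 3: 4436 × 0.948 = 4205
Band 4: 4486 × 0.942 = 4226
Band 5: 3153 × 0.955 + 11293 × 0.625 = 3011 + 7058 = 10069
Net migration: Band 3 + 30 → 4235; Band 4 − 50 → 4176
→ [1167, 2753, 4235, 4176, 10069]
— Period 3 —
Births: 4176 × 0.37 = 1545
Band 2: 1167 × 0.954 = 1113
Band 3: 2753 × 0.948 = 2610
Band 4: 4235 × 0.942 = 3989
Band 5: 4176 × 0.955 + 10069 × 0.625 = 3988 + 6293 = 10281
Net migration: Band 3 + 30 → 2640; Band 4 − 50 → 3939
→ [1545, 1113, 2640, 3939, 10281]
— Period 4 —
Births: 3939 × 0.37 = 1457
Band 2: 1545 × 0.954 = 1474
Band 3: 1113 × 0.948 = 1055
Band 4: 2640 × 0.942 = 2487
Band 5: 3939 × 0.955 + 10281 × 0.625 = 3762 + 6426 = 10188
Net migration: Band 3 + 30 → 1085; Band 4 − 50 → 2437
→ [1457, 1474, 1085, 2437, 10188]
Scenario A total after 4 periods: 16641
Scenario B projection —
— Period 1 —
Births: 7800 × 0.4 = 3120
Band 2: 4650 × 0.954 = 4436
Band 3: 4700 × 0.948 = 4456
Band 4: 3400 × 0.942 = 3203
Band 5: 7800 × 0.955 + 6150 × 0.625 = 7449 + 3844 = 11293
Net migration: Band 3 + 30 → 4486; Band 4 − 50 → 3153
→ [3120, 4436, 4486, 3153, 11293]
— Period 2 —
Births: 3153 × 0.4 = 1261
Band 2: 3120 × 0.954 = 2976
Band 3: 4436 × 0.948 = 4205
Band 4: 4486 × 0.942 = 4226
Band 5: 3153 × 0.955 + 11293 × 0.625 = 3011 + 7058 = 10069
Net migration: Band 3 + 30 → 4235; Band 4 − 50 → 4176
→ [1261, 2976, 4235, 4176, 10069]
— Period 3 —
Births: 4176 × 0.4 = 1670
Band 2: 1261 × 0.954 = 1203
Band 3: 2976 × 0.948 = 2821
Band 4: 4235 × 0.942 = 3989
Band 5: 4176 × 0.955 + 10069 × 0.625 = 3988 + 6293 = 10281
Net migration: Band 3 + 30 → 2851; Band 4 − 50 → 3939
→ [1670, 1203, 2851, 3939, 10281]
— Period 4 —
Births: 3939 × 0.4 = 1576
Band 2: 1670 × 0.954 = 1593
Band 3: 1203 × 0.948 = 1140
Band 4: 2851 × 0.942 = 2686
Band 5: 3939 × 0.955 + 10281 × 0.625 = 3762 + 6426 = 10188
Net migration: Band 3 + 30 → 1170; Band 4 − 50 → 2636
→ [1576, 1593, 1170, 2636, 10188]
Scenario B total after 4 periods: 17163
Difference B − A = 17163 − 16641 = 522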